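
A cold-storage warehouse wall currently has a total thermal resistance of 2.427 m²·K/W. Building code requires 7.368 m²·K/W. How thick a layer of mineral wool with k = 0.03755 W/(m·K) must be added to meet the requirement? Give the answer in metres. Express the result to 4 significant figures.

0.1855 m

ΔR = 7.368 − 2.427 = 4.941 m²·K/W
L = ΔR × k = 4.941 × 0.03755 = 0.18553 m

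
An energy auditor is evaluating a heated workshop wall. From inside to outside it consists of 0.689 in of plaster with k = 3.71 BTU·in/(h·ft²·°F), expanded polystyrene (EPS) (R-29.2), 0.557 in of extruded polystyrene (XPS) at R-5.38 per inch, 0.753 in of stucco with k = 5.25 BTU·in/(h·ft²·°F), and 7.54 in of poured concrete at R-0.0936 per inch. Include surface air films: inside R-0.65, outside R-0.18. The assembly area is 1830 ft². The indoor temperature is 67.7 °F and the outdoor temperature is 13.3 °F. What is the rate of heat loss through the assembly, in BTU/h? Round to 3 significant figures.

2920 BTU/h

0.689/3.71 = 0.1857
0.557 × 5.38 = 2.997
0.753/5.25 = 0.1434
7.54 × 0.0936 = 0.7057
R_total = 0.65 + 0.1857 + 29.2 + 2.997 + 0.1434 + 0.7057 + 0.18 = 34.06 ft²·°F·h/BTU
Q = A·ΔT/R = 1830 × (67.7 − 13.3) / 34.06 = 2923 BTU/h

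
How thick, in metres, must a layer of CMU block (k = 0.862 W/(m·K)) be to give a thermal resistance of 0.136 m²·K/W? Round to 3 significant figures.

L = R·k = 0.136 × 0.862 = 0.1172 m

0.117 m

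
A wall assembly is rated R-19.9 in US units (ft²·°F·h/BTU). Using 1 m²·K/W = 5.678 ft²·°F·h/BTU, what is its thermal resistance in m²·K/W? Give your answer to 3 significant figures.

3.50 m²·K/W

R_SI = 19.9/5.678 = 3.505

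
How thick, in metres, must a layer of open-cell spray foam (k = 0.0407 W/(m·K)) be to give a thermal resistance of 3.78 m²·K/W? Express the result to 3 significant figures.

0.154 m

L = R·k = 3.78 × 0.0407 = 0.1538 m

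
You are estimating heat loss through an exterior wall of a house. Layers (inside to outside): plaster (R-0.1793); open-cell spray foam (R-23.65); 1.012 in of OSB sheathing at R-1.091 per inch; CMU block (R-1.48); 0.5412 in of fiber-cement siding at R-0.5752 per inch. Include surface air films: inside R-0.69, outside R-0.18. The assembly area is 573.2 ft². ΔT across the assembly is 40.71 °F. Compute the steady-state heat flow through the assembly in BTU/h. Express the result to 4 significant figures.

1.012 × 1.091 = 1.1041
0.5412 × 0.5752 = 0.3113
R_total = 0.69 + 0.1793 + 23.65 + 1.1041 + 1.48 + 0.3113 + 0.18 = 27.595 ft²·°F·h/BTU
Q = A·ΔT/R = 573.2 × 40.71 / 27.595 = 845.63 BTU/h

845.6 BTU/h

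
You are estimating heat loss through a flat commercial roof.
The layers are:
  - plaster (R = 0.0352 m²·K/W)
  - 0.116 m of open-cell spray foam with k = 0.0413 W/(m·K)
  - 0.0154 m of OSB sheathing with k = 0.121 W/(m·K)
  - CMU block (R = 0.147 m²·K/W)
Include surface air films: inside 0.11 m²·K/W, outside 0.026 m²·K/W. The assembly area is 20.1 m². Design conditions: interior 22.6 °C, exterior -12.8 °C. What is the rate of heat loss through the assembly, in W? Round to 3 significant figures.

0.116/0.0413 = 2.809
0.0154/0.121 = 0.1273
R_total = 0.11 + 0.0352 + 2.809 + 0.1273 + 0.147 + 0.026 = 3.254 m²·K/W
Q = A·ΔT/R = 20.1 × (22.6 − (-12.8)) / 3.254 = 218.7 W

219 W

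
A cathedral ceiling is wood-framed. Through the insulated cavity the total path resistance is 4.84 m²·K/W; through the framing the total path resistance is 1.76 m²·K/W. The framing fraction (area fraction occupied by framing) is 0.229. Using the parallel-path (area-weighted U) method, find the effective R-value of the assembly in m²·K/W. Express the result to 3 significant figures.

U_eff = 0.771/4.84 + 0.229/1.76 = 0.1593 + 0.1301 = 0.2894
R_eff = 1/U_eff = 3.455 m²·K/W

3.46 m²·K/W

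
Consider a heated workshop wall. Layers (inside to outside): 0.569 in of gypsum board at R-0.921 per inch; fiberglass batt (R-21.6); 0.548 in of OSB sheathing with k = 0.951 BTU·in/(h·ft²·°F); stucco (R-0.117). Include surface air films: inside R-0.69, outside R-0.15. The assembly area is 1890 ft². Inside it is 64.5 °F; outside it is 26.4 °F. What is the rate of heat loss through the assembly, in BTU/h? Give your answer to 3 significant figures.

3040 BTU/h

0.569 × 0.921 = 0.524
0.548/0.951 = 0.5762
R_total = 0.69 + 0.524 + 21.6 + 0.5762 + 0.117 + 0.15 = 23.66 ft²·°F·h/BTU
Q = A·ΔT/R = 1890 × (64.5 − 26.4) / 23.66 = 3044 BTU/h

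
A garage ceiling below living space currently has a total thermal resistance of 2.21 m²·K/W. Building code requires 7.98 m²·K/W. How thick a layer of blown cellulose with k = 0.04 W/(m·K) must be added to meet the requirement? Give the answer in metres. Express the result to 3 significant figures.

0.231 m

ΔR = 7.98 − 2.21 = 5.77 m²·K/W
L = ΔR × k = 5.77 × 0.04 = 0.2308 m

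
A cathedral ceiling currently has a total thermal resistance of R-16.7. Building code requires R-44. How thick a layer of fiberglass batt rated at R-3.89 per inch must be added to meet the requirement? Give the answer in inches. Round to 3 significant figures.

ΔR = 44 − 16.7 = 27.3 ft²·°F·h/BTU
L = ΔR / (R/in) = 27.3/3.89 = 7.018 in

7.02 in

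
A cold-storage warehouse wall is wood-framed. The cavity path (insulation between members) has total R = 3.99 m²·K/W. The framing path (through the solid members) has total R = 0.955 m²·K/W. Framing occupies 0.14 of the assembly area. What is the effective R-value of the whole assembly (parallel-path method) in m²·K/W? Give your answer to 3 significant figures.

2.76 m²·K/W

U_eff = 0.86/3.99 + 0.14/0.955 = 0.2155 + 0.1466 = 0.3621
R_eff = 1/U_eff = 2.761 m²·K/W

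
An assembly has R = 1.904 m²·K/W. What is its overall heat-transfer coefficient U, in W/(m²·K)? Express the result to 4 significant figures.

0.5252 W/(m²·K)

U = 1/R = 1/1.904 = 0.52521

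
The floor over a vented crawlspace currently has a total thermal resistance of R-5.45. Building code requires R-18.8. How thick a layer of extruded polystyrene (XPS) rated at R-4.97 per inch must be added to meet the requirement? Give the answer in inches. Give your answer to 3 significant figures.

2.69 in

ΔR = 18.8 − 5.45 = 13.35 ft²·°F·h/BTU
L = ΔR / (R/in) = 13.35/4.97 = 2.686 in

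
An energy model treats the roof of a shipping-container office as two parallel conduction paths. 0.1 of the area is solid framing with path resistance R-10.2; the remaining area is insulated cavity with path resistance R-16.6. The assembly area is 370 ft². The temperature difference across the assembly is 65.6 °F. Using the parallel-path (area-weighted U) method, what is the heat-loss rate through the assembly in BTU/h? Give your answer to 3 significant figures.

U_eff = 0.9/16.6 + 0.1/10.2 = 0.05422 + 0.009804 = 0.06402
R_eff = 1/U_eff = 15.62 ft²·°F·h/BTU
Q = 370 × 65.6 / 15.62 = 1554 BTU/h

1550 BTU/h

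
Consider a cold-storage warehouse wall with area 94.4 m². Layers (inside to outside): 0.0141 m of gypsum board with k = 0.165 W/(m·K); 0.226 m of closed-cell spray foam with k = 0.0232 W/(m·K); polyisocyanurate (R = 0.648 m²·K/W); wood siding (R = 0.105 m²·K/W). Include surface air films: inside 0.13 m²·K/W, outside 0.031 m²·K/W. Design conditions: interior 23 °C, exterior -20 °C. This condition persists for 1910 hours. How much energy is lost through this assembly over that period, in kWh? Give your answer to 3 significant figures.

722 kWh

0.0141/0.165 = 0.08545
0.226/0.0232 = 9.741
R_total = 0.13 + 0.08545 + 9.741 + 0.648 + 0.105 + 0.031 = 10.74 m²·K/W
Q = 94.4 × (23 − (-20)) / 10.74 = 377.9 W
E = 377.9 W × 1910 h / 1000 = 721.8 kWh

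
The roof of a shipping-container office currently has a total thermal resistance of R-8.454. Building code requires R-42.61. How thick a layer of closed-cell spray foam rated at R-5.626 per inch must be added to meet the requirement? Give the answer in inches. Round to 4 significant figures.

6.071 in

ΔR = 42.61 − 8.454 = 34.156 ft²·°F·h/BTU
L = ΔR / (R/in) = 34.156/5.626 = 6.0711 in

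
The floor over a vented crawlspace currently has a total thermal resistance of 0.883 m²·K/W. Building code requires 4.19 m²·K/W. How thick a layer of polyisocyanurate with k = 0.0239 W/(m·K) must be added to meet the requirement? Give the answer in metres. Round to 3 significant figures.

ΔR = 4.19 − 0.883 = 3.307 m²·K/W
L = ΔR × k = 3.307 × 0.0239 = 0.07904 m

0.0790 m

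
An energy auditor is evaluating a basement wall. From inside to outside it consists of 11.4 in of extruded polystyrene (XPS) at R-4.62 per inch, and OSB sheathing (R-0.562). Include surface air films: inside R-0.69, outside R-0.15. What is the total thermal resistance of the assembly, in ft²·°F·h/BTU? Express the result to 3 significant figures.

11.4 × 4.62 = 52.67
R_total = 0.69 + 52.67 + 0.562 + 0.15 = 54.07 ft²·°F·h/BTU

54.1 ft²·°F·h/BTU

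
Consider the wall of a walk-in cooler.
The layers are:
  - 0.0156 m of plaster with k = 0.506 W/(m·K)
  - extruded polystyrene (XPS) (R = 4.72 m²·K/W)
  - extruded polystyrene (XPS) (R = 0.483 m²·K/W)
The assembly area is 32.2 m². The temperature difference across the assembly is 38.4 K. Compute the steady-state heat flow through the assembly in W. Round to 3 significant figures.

236 W

0.0156/0.506 = 0.03083
R_total = 0.03083 + 4.72 + 0.483 = 5.234 m²·K/W
Q = A·ΔT/R = 32.2 × 38.4 / 5.234 = 236.2 W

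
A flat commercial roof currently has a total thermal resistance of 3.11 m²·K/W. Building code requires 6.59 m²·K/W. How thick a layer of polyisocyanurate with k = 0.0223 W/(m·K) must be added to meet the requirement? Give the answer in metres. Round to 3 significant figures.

0.0776 m

ΔR = 6.59 − 3.11 = 3.48 m²·K/W
L = ΔR × k = 3.48 × 0.0223 = 0.0776 m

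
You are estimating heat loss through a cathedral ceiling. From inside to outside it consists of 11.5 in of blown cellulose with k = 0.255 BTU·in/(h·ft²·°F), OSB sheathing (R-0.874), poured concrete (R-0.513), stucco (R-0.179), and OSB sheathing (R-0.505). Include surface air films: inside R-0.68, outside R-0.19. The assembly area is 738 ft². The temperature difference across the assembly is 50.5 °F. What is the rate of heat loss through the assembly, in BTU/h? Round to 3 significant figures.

11.5/0.255 = 45.1
R_total = 0.68 + 45.1 + 0.874 + 0.513 + 0.179 + 0.505 + 0.19 = 48.04 ft²·°F·h/BTU
Q = A·ΔT/R = 738 × 50.5 / 48.04 = 775.8 BTU/h

776 BTU/h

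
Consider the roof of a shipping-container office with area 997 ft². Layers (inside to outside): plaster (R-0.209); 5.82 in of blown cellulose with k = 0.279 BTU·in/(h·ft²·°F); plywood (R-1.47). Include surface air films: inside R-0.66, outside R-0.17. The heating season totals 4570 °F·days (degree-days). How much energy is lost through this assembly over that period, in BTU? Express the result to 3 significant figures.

4680000 BTU

5.82/0.279 = 20.86
R_total = 0.66 + 0.209 + 20.86 + 1.47 + 0.17 = 23.37 ft²·°F·h/BTU
E = A × HDD × 24 / R = 997 × 4570 × 24 / 23.37 = 4679000 BTU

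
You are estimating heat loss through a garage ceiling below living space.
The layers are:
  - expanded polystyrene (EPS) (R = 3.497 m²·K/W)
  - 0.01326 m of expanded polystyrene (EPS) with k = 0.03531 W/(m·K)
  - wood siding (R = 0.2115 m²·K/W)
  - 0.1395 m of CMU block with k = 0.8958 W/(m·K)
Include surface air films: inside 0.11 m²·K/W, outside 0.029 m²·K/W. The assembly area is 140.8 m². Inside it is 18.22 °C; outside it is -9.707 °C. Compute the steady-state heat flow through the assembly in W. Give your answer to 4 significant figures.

898.0 W

0.01326/0.03531 = 0.37553
0.1395/0.8958 = 0.15573
R_total = 0.11 + 3.497 + 0.37553 + 0.2115 + 0.15573 + 0.029 = 4.3788 m²·K/W
Q = A·ΔT/R = 140.8 × (18.22 − (-9.707)) / 4.3788 = 898 W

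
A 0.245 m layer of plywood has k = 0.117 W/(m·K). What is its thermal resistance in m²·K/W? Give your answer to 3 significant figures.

2.09 m²·K/W

R = L/k = 0.245/0.117 = 2.094 m²·K/W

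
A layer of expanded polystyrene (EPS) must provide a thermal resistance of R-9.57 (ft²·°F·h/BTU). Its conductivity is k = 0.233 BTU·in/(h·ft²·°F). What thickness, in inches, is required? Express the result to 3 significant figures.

L = R × k = 9.57 × 0.233 = 2.23 in

2.23 in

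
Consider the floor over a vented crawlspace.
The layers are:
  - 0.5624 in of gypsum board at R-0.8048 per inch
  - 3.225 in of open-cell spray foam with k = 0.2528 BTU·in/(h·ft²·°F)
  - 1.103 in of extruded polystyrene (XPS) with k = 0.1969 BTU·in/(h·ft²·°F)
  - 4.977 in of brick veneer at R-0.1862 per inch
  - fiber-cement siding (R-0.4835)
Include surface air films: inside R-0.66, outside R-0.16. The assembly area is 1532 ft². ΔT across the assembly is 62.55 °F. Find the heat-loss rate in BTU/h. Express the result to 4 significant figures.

4554 BTU/h

0.5624 × 0.8048 = 0.45262
3.225/0.2528 = 12.757
1.103/0.1969 = 5.6018
4.977 × 0.1862 = 0.92672
R_total = 0.66 + 0.45262 + 12.757 + 5.6018 + 0.92672 + 0.4835 + 0.16 = 21.042 ft²·°F·h/BTU
Q = A·ΔT/R = 1532 × 62.55 / 21.042 = 4554.1 BTU/h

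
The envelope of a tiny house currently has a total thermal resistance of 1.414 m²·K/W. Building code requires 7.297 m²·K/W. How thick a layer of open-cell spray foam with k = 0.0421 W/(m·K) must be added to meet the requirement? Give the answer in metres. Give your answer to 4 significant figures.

ΔR = 7.297 − 1.414 = 5.883 m²·K/W
L = ΔR × k = 5.883 × 0.0421 = 0.24767 m

0.2477 m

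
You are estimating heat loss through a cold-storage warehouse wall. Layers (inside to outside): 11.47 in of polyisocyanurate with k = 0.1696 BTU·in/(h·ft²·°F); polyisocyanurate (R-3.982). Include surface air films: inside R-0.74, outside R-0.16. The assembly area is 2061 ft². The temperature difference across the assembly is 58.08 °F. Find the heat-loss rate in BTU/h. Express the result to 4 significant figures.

1651 BTU/h

11.47/0.1696 = 67.63
R_total = 0.74 + 67.63 + 3.982 + 0.16 = 72.512 ft²·°F·h/BTU
Q = A·ΔT/R = 2061 × 58.08 / 72.512 = 1650.8 BTU/h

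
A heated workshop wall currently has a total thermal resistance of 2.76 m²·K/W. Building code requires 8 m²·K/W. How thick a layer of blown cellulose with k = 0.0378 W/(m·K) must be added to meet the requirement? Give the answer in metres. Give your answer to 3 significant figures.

ΔR = 8 − 2.76 = 5.24 m²·K/W
L = ΔR × k = 5.24 × 0.0378 = 0.1981 m

0.198 m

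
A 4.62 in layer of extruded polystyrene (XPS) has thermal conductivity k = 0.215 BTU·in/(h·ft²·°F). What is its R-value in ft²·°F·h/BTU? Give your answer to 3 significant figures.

21.5 ft²·°F·h/BTU

R = L/k = 4.62/0.215 = 21.49 ft²·°F·h/BTU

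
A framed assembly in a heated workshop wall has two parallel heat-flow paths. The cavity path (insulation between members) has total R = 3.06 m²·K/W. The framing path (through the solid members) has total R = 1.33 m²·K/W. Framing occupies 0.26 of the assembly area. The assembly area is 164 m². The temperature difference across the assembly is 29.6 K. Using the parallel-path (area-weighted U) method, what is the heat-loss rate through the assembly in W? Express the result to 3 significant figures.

U_eff = 0.74/3.06 + 0.26/1.33 = 0.2418 + 0.1955 = 0.4373
R_eff = 1/U_eff = 2.287 m²·K/W
Q = 164 × 29.6 / 2.287 = 2123 W

2120 W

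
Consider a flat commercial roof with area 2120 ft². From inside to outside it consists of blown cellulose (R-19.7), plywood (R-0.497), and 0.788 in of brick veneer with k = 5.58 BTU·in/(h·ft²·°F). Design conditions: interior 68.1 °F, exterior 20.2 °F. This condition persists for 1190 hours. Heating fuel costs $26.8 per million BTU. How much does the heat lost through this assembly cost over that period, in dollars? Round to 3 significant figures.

159 dollars

0.788/5.58 = 0.1412
R_total = 19.7 + 0.497 + 0.1412 = 20.34 ft²·°F·h/BTU
Q = 2120 × (68.1 − 20.2) / 20.34 = 4993 BTU/h
E = 4993 × 1190 = 5942000 BTU
Cost = 5942000/10⁶ × 26.8 = $159.2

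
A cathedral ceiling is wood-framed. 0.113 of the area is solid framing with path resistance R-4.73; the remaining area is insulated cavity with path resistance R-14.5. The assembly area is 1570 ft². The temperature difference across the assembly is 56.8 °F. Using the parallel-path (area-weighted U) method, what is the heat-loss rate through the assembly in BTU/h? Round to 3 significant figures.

U_eff = 0.887/14.5 + 0.113/4.73 = 0.06117 + 0.02389 = 0.08506
R_eff = 1/U_eff = 11.76 ft²·°F·h/BTU
Q = 1570 × 56.8 / 11.76 = 7586 BTU/h

7590 BTU/h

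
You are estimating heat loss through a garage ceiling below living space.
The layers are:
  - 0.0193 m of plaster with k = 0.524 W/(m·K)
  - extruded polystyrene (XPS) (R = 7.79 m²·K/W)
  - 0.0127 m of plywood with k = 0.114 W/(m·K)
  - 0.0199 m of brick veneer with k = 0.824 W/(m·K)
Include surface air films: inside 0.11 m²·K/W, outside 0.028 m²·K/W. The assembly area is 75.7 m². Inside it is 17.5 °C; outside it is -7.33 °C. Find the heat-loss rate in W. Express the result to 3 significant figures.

232 W

0.0193/0.524 = 0.03683
0.0127/0.114 = 0.1114
0.0199/0.824 = 0.02415
R_total = 0.11 + 0.03683 + 7.79 + 0.1114 + 0.02415 + 0.028 = 8.1 m²·K/W
Q = A·ΔT/R = 75.7 × (17.5 − (-7.33)) / 8.1 = 232 W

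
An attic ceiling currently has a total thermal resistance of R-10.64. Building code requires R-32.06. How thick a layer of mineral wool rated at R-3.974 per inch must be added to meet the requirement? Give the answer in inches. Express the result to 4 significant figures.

5.390 in

ΔR = 32.06 − 10.64 = 21.42 ft²·°F·h/BTU
L = ΔR / (R/in) = 21.42/3.974 = 5.39 in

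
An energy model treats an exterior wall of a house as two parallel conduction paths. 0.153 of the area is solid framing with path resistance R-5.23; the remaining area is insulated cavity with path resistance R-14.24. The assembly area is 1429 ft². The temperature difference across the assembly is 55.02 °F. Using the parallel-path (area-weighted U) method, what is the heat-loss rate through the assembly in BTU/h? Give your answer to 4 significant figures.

U_eff = 0.847/14.24 + 0.153/5.23 = 0.05948 + 0.029254 = 0.088735
R_eff = 1/U_eff = 11.27 ft²·°F·h/BTU
Q = 1429 × 55.02 / 11.27 = 6976.6 BTU/h

6977 BTU/h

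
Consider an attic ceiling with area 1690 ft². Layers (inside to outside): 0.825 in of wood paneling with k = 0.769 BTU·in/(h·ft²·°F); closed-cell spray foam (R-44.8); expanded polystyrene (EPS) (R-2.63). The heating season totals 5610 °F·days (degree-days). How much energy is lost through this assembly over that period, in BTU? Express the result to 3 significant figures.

4690000 BTU

0.825/0.769 = 1.073
R_total = 1.073 + 44.8 + 2.63 = 48.5 ft²·°F·h/BTU
E = A × HDD × 24 / R = 1690 × 5610 × 24 / 48.5 = 4691000 BTU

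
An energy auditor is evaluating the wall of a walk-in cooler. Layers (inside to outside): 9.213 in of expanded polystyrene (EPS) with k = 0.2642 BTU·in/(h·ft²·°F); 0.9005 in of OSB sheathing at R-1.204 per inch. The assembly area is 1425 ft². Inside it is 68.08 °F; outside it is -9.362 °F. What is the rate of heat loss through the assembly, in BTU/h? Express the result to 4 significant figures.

3069 BTU/h

9.213/0.2642 = 34.871
0.9005 × 1.204 = 1.0842
R_total = 34.871 + 1.0842 = 35.956 ft²·°F·h/BTU
Q = A·ΔT/R = 1425 × (68.08 − (-9.362)) / 35.956 = 3069.2 BTU/h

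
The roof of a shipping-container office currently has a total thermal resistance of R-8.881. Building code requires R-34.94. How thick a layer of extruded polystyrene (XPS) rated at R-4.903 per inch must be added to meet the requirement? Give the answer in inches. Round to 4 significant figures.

ΔR = 34.94 − 8.881 = 26.059 ft²·°F·h/BTU
L = ΔR / (R/in) = 26.059/4.903 = 5.3149 in

5.315 in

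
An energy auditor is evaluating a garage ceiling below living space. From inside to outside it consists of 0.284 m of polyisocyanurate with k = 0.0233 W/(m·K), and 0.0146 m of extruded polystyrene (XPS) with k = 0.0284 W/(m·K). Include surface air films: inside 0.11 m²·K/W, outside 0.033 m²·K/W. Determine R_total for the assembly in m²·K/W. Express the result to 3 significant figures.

12.8 m²·K/W

0.284/0.0233 = 12.19
0.0146/0.0284 = 0.5141
R_total = 0.11 + 12.19 + 0.5141 + 0.033 = 12.85 m²·K/W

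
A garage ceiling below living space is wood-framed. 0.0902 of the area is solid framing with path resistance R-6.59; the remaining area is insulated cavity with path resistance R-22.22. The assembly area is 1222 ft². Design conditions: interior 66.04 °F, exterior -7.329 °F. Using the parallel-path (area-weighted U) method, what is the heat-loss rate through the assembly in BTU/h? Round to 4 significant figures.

U_eff = 0.9098/22.22 + 0.0902/6.59 = 0.040945 + 0.013687 = 0.054632
R_eff = 1/U_eff = 18.304 ft²·°F·h/BTU
Q = 1222 × (66.04 − (-7.329)) / 18.304 = 4898.2 BTU/h

4898 BTU/h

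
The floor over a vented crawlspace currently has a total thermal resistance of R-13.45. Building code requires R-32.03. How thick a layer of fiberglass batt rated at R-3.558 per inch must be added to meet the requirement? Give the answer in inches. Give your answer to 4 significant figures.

5.222 in

ΔR = 32.03 − 13.45 = 18.58 ft²·°F·h/BTU
L = ΔR / (R/in) = 18.58/3.558 = 5.222 in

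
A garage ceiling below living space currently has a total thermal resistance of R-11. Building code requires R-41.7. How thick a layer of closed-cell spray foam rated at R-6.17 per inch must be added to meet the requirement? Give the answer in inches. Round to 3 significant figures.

ΔR = 41.7 − 11 = 30.7 ft²·°F·h/BTU
L = ΔR / (R/in) = 30.7/6.17 = 4.976 in

4.98 in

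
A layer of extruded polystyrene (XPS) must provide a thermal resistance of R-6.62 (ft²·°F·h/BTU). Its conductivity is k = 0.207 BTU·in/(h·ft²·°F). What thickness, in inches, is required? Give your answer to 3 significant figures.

1.37 in

L = R × k = 6.62 × 0.207 = 1.37 in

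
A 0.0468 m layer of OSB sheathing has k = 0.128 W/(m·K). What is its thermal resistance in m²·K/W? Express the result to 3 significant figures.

R = L/k = 0.0468/0.128 = 0.3656 m²·K/W

0.366 m²·K/W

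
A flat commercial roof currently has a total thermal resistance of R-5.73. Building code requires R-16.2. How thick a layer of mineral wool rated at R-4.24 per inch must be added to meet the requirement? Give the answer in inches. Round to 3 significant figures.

ΔR = 16.2 − 5.73 = 10.47 ft²·°F·h/BTU
L = ΔR / (R/in) = 10.47/4.24 = 2.469 in

2.47 in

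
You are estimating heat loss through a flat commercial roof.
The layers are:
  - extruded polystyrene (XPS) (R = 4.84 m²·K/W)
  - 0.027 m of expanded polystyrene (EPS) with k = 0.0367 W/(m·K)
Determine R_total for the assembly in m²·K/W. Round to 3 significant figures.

5.58 m²·K/W

0.027/0.0367 = 0.7357
R_total = 4.84 + 0.7357 = 5.576 m²·K/W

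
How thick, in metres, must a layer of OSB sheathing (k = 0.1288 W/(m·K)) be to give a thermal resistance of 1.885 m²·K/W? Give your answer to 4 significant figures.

0.2428 m

L = R·k = 1.885 × 0.1288 = 0.24279 m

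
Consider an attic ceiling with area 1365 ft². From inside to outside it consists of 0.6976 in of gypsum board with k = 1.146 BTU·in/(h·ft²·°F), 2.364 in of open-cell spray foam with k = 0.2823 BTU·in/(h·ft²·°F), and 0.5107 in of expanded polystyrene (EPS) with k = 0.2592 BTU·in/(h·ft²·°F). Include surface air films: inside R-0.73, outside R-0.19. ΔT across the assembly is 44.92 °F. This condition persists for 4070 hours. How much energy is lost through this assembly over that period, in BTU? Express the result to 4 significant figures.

0.6976/1.146 = 0.60873
2.364/0.2823 = 8.3741
0.5107/0.2592 = 1.9703
R_total = 0.73 + 0.60873 + 8.3741 + 1.9703 + 0.19 = 11.873 ft²·°F·h/BTU
Q = 1365 × 44.92 / 11.873 = 5164.3 BTU/h
E = 5164.3 × 4070 = 21019000 BTU

21020000 BTU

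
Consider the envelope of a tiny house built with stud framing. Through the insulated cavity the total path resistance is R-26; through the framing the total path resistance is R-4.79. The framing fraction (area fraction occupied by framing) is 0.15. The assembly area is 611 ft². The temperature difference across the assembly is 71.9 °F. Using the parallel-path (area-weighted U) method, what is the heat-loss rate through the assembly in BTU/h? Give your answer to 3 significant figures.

2810 BTU/h

U_eff = 0.85/26 + 0.15/4.79 = 0.03269 + 0.03132 = 0.06401
R_eff = 1/U_eff = 15.62 ft²·°F·h/BTU
Q = 611 × 71.9 / 15.62 = 2812 BTU/h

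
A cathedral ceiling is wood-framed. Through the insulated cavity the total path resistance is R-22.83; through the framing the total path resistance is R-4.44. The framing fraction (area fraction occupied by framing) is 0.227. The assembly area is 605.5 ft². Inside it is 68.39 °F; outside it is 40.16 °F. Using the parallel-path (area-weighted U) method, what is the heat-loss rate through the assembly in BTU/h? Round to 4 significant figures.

1453 BTU/h

U_eff = 0.773/22.83 + 0.227/4.44 = 0.033859 + 0.051126 = 0.084985
R_eff = 1/U_eff = 11.767 ft²·°F·h/BTU
Q = 605.5 × (68.39 − 40.16) / 11.767 = 1452.7 BTU/h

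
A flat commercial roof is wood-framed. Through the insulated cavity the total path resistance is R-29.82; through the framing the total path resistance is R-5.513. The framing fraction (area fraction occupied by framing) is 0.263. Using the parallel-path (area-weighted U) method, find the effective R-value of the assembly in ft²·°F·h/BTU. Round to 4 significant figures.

U_eff = 0.737/29.82 + 0.263/5.513 = 0.024715 + 0.047705 = 0.07242
R_eff = 1/U_eff = 13.808 ft²·°F·h/BTU

13.81 ft²·°F·h/BTU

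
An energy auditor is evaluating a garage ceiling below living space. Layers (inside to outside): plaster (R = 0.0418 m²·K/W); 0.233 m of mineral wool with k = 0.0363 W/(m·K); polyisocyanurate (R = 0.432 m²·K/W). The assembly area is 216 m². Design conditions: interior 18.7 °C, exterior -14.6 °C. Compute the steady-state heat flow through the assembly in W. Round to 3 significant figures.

0.233/0.0363 = 6.419
R_total = 0.0418 + 6.419 + 0.432 = 6.893 m²·K/W
Q = A·ΔT/R = 216 × (18.7 − (-14.6)) / 6.893 = 1044 W

1040 W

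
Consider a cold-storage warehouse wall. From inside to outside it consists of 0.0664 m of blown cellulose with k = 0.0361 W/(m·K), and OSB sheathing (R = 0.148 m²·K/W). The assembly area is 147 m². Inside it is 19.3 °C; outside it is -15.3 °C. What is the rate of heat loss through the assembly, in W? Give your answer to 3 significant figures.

2560 W

0.0664/0.0361 = 1.839
R_total = 1.839 + 0.148 = 1.987 m²·K/W
Q = A·ΔT/R = 147 × (19.3 − (-15.3)) / 1.987 = 2559 W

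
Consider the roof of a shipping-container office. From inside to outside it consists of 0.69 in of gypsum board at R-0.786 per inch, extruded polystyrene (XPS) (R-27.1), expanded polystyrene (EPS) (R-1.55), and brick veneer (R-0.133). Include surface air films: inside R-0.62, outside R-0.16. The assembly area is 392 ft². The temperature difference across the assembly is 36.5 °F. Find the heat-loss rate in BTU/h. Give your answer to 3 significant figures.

475 BTU/h

0.69 × 0.786 = 0.5423
R_total = 0.62 + 0.5423 + 27.1 + 1.55 + 0.133 + 0.16 = 30.11 ft²·°F·h/BTU
Q = A·ΔT/R = 392 × 36.5 / 30.11 = 475.3 BTU/h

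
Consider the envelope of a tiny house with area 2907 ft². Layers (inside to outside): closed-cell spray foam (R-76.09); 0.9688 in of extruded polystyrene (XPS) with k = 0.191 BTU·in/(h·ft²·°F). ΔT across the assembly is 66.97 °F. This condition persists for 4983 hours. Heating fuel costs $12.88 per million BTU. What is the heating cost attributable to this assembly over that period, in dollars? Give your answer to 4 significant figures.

153.9 dollars

0.9688/0.191 = 5.0723
R_total = 76.09 + 5.0723 = 81.162 ft²·°F·h/BTU
Q = 2907 × 66.97 / 81.162 = 2398.7 BTU/h
E = 2398.7 × 4983 = 11953000 BTU
Cost = 11953000/10⁶ × 12.88 = $153.95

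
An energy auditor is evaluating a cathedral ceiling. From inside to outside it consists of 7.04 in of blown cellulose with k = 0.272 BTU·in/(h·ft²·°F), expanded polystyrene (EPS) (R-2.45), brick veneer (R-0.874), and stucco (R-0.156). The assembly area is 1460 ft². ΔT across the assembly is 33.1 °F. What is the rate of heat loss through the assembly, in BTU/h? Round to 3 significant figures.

7.04/0.272 = 25.88
R_total = 25.88 + 2.45 + 0.874 + 0.156 = 29.36 ft²·°F·h/BTU
Q = A·ΔT/R = 1460 × 33.1 / 29.36 = 1646 BTU/h

1650 BTU/h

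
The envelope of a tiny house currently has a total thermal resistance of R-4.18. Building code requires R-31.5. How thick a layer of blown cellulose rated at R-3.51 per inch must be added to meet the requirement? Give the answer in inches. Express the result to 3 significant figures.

ΔR = 31.5 − 4.18 = 27.32 ft²·°F·h/BTU
L = ΔR / (R/in) = 27.32/3.51 = 7.783 in

7.78 in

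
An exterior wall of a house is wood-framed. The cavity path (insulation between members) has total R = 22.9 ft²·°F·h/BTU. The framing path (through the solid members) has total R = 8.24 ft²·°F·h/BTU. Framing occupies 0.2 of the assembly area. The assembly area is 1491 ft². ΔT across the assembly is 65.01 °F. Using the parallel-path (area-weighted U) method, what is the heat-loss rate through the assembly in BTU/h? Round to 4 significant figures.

U_eff = 0.8/22.9 + 0.2/8.24 = 0.034934 + 0.024272 = 0.059206
R_eff = 1/U_eff = 16.89 ft²·°F·h/BTU
Q = 1491 × 65.01 / 16.89 = 5738.9 BTU/h

5739 BTU/h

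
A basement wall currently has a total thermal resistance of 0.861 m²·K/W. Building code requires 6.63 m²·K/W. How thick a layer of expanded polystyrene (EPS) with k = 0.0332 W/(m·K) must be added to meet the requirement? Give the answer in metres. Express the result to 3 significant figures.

0.192 m

ΔR = 6.63 − 0.861 = 5.769 m²·K/W
L = ΔR × k = 5.769 × 0.0332 = 0.1915 m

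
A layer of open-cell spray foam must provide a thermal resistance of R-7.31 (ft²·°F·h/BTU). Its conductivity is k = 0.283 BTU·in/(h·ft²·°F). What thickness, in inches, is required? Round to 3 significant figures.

2.07 in

L = R × k = 7.31 × 0.283 = 2.069 in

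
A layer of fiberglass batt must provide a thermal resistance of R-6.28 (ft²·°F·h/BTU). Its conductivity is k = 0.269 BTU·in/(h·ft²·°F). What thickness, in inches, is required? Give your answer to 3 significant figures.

1.69 in

L = R × k = 6.28 × 0.269 = 1.689 in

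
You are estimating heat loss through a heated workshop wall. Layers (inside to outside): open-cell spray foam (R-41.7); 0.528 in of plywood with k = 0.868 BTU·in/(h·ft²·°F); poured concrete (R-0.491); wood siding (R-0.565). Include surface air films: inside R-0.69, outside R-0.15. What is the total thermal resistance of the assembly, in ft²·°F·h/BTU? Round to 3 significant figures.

0.528/0.868 = 0.6083
R_total = 0.69 + 41.7 + 0.6083 + 0.491 + 0.565 + 0.15 = 44.2 ft²·°F·h/BTU

44.2 ft²·°F·h/BTU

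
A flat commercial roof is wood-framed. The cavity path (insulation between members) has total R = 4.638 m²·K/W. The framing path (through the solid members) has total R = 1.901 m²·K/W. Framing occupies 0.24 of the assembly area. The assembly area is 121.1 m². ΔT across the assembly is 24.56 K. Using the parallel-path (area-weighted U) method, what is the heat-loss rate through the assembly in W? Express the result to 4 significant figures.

862.9 W

U_eff = 0.76/4.638 + 0.24/1.901 = 0.16386 + 0.12625 = 0.29011
R_eff = 1/U_eff = 3.4469 m²·K/W
Q = 121.1 × 24.56 / 3.4469 = 862.86 W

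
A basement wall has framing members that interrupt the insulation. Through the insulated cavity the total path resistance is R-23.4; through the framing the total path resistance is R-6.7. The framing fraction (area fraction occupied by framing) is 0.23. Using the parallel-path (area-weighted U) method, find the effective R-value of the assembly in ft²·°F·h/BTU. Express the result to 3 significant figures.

14.9 ft²·°F·h/BTU

U_eff = 0.77/23.4 + 0.23/6.7 = 0.03291 + 0.03433 = 0.06723
R_eff = 1/U_eff = 14.87 ft²·°F·h/BTU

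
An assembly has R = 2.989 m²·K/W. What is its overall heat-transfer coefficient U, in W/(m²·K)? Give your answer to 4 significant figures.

0.3346 W/(m²·K)

U = 1/R = 1/2.989 = 0.33456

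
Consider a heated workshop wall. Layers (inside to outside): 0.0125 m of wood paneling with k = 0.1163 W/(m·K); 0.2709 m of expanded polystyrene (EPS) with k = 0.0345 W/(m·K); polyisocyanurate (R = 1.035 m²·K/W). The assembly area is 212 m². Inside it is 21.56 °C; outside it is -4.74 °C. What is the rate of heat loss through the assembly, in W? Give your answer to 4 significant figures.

0.0125/0.1163 = 0.10748
0.2709/0.0345 = 7.8522
R_total = 0.10748 + 7.8522 + 1.035 = 8.9947 m²·K/W
Q = A·ΔT/R = 212 × (21.56 − (-4.74)) / 8.9947 = 619.88 W

619.9 W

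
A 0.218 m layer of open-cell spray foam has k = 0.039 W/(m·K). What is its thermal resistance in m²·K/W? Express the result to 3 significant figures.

5.59 m²·K/W

R = L/k = 0.218/0.039 = 5.59 m²·K/W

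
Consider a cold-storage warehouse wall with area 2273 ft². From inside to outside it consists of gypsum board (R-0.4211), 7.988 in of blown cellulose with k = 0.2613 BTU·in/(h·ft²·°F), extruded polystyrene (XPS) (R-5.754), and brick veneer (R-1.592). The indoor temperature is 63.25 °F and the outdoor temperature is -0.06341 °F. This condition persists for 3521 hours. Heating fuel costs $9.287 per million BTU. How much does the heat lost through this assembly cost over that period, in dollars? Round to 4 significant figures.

122.7 dollars

7.988/0.2613 = 30.57
R_total = 0.4211 + 30.57 + 5.754 + 1.592 = 38.337 ft²·°F·h/BTU
Q = 2273 × (63.25 − (-0.06341)) / 38.337 = 3753.8 BTU/h
E = 3753.8 × 3521 = 13217000 BTU
Cost = 13217000/10⁶ × 9.287 = $122.75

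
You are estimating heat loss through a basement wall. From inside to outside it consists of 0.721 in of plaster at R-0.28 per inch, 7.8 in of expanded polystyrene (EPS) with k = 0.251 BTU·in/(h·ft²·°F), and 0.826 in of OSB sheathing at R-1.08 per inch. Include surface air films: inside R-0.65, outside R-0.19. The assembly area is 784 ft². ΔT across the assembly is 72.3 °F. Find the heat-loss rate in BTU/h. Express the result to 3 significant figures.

1720 BTU/h

0.721 × 0.28 = 0.2019
7.8/0.251 = 31.08
0.826 × 1.08 = 0.8921
R_total = 0.65 + 0.2019 + 31.08 + 0.8921 + 0.19 = 33.01 ft²·°F·h/BTU
Q = A·ΔT/R = 784 × 72.3 / 33.01 = 1717 BTU/h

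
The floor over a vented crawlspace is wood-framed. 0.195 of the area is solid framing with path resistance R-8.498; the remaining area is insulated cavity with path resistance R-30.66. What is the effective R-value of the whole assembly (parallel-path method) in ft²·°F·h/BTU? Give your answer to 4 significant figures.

U_eff = 0.805/30.66 + 0.195/8.498 = 0.026256 + 0.022947 = 0.049202
R_eff = 1/U_eff = 20.324 ft²·°F·h/BTU

20.32 ft²·°F·h/BTU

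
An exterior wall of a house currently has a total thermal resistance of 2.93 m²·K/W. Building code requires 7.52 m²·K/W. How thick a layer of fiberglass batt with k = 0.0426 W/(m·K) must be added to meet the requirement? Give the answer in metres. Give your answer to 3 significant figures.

0.196 m

ΔR = 7.52 − 2.93 = 4.59 m²·K/W
L = ΔR × k = 4.59 × 0.0426 = 0.1955 m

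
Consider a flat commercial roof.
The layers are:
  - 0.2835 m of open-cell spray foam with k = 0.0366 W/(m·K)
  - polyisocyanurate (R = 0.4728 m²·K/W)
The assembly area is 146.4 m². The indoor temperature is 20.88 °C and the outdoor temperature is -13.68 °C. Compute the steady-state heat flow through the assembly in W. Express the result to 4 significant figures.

615.6 W

0.2835/0.0366 = 7.7459
R_total = 7.7459 + 0.4728 = 8.2187 m²·K/W
Q = A·ΔT/R = 146.4 × (20.88 − (-13.68)) / 8.2187 = 615.62 W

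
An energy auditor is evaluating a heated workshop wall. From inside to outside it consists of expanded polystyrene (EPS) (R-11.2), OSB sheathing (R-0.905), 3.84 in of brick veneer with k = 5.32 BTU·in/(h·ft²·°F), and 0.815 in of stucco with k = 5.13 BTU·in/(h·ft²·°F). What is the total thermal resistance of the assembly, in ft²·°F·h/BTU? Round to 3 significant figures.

13.0 ft²·°F·h/BTU

3.84/5.32 = 0.7218
0.815/5.13 = 0.1589
R_total = 11.2 + 0.905 + 0.7218 + 0.1589 = 12.99 ft²·°F·h/BTU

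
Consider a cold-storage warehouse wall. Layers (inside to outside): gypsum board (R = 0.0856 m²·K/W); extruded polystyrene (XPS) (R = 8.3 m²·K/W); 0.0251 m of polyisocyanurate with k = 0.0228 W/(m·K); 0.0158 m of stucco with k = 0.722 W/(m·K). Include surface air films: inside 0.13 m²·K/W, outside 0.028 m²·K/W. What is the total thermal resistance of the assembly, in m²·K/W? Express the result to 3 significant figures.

0.0251/0.0228 = 1.101
0.0158/0.722 = 0.02188
R_total = 0.13 + 0.0856 + 8.3 + 1.101 + 0.02188 + 0.028 = 9.666 m²·K/W

9.67 m²·K/W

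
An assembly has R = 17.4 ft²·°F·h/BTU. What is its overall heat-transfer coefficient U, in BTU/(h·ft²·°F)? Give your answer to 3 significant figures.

U = 1/R = 1/17.4 = 0.05747

0.0575 BTU/(h·ft²·°F)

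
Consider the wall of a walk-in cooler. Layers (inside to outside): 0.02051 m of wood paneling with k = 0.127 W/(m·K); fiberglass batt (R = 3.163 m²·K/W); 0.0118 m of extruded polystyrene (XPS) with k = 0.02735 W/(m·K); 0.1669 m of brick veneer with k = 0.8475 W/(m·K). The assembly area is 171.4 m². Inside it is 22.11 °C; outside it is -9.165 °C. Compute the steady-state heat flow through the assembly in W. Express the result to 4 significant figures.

0.02051/0.127 = 0.1615
0.0118/0.02735 = 0.43144
0.1669/0.8475 = 0.19693
R_total = 0.1615 + 3.163 + 0.43144 + 0.19693 = 3.9529 m²·K/W
Q = A·ΔT/R = 171.4 × (22.11 − (-9.165)) / 3.9529 = 1356.1 W

1356 W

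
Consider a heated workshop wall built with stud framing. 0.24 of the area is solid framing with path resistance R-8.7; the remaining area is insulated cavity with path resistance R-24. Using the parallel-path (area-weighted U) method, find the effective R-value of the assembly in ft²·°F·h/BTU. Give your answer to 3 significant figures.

16.9 ft²·°F·h/BTU

U_eff = 0.76/24 + 0.24/8.7 = 0.03167 + 0.02759 = 0.05925
R_eff = 1/U_eff = 16.88 ft²·°F·h/BTU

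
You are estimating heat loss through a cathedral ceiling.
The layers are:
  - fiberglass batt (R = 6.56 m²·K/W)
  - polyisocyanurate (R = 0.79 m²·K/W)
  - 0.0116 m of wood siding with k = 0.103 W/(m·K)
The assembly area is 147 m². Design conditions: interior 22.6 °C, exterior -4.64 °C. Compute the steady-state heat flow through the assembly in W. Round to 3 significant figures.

537 W

0.0116/0.103 = 0.1126
R_total = 6.56 + 0.79 + 0.1126 = 7.463 m²·K/W
Q = A·ΔT/R = 147 × (22.6 − (-4.64)) / 7.463 = 536.6 W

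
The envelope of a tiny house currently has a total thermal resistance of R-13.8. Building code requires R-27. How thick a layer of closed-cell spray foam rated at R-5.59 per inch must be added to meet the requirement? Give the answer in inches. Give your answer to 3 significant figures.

2.36 in

ΔR = 27 − 13.8 = 13.2 ft²·°F·h/BTU
L = ΔR / (R/in) = 13.2/5.59 = 2.361 in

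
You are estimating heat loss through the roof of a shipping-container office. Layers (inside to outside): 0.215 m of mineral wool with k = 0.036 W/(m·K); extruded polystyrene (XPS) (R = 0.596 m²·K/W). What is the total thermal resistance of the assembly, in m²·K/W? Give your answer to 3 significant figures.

0.215/0.036 = 5.972
R_total = 5.972 + 0.596 = 6.568 m²·K/W

6.57 m²·K/W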